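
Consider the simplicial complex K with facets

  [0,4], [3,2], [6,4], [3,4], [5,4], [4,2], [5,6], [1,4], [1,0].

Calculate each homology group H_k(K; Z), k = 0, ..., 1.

H_0 ≅ Z,  H_1 ≅ Z^3.

K has 7 vertices, 9 edges.
rank ∂_0 = 0, rank ∂_1 = 6 ⇒ b_0 = 7 − 0 − 6 = 1; all invariant factors of ∂_1 are 1 so no torsion. So H_0 = Z.
rank ∂_1 = 6, rank ∂_2 = 0 ⇒ b_1 = 9 − 6 − 0 = 3. So H_1 = Z^3.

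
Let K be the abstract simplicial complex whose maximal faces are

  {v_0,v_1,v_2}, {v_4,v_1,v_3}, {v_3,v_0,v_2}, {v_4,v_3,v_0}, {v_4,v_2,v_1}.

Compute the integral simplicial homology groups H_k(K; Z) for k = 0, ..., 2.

We work with the vertex ordering v_0 < v_1 < v_2 < v_3 < v_4. The simplices of K, each written with vertices in increasing order, are:

  0-simplices (5): [v_0], [v_1], [v_2], [v_3], [v_4]
  1-simplices (10): [v_0,v_1], [v_0,v_2], [v_0,v_3], [v_0,v_4], [v_1,v_2], [v_1,v_3], [v_1,v_4], [v_2,v_3], [v_2,v_4], [v_3,v_4]
  2-simplices (5): [v_0,v_1,v_2], [v_0,v_2,v_3], [v_0,v_3,v_4], [v_1,v_2,v_4], [v_1,v_3,v_4]

Hence C_0 ≅ Z^5, C_1 ≅ Z^10, C_2 ≅ Z^5.

Boundary ∂_1: C_1 → C_0 maps an edge to its endpoints' difference, ∂[p,q] = q − p. For instance
  ∂[v_2,v_4] = [v_4] − [v_2].
As a 5×10 matrix over Z this has rank 4, with invariant factors (1,1,1,1).

∂_2: C_2 → C_1 maps a triangle to the signed sum of its edges. For instance
  ∂[v_0,v_2,v_3] = [v_2,v_3] − [v_0,v_3] + [v_0,v_2],
  ∂[v_0,v_1,v_2] = [v_1,v_2] − [v_0,v_2] + [v_0,v_1].
As a 10×5 matrix over Z this has rank 5, with invariant factors (1,1,1,1,1).

Computing H_k = (kernel of ∂_k) / (image of ∂_{k+1}):

  H_0: rank C_0 − rank ∂_1 = 5 − 4 = 1, and the invariant factors of ∂_1 are all 1, so H_0 = Z.
  H_1: rank ker ∂_1 − rank ∂_2 = (10 − 4) − 5 = 1, and the invariant factors of ∂_2 are all 1, so H_1 = Z.
  H_2: rank ker ∂_2 − rank ∂_3 = (5 − 5) − 0 = 0, and there is no ∂_3, so H_2 = 0.

H_0 ≅ Z,  H_1 ≅ Z,  H_2 = 0.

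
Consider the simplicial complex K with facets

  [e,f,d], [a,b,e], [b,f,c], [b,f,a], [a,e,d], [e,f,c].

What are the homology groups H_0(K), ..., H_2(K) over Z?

Take the total order a < b < c < d < e < f on the vertex set. Then K (dimension 2) consists of the simplices:

  0-simplices (6): a, b, c, d, e, f
  1-simplices (12): ab, ad, ae, af, bc, be, bf, ce, cf, de, df, ef
  2-simplices (6): abe, abf, ade, bcf, cef, def

Hence C_0 ≅ Z^6, C_1 ≅ Z^12, C_2 ≅ Z^6.

Boundary ∂_1: C_1 → C_0 maps an edge to its endpoints' difference, ∂[p,q] = q − p.
As a 6×12 matrix over Z this has rank 5, with invariant factors (1,1,1,1,1).

∂_2: C_2 → C_1 maps a triangle to the signed sum of its edges. For instance
  ∂bcf = cf − bf + bc,
  ∂abe = be − ae + ab.
The 12×6 boundary matrix has rank 6 and Smith normal form diag(1,1,1,1,1,1).

Now H_k = ker ∂_k / im ∂_{k+1}, so:

  H_0: rank C_0 − rank ∂_1 = 6 − 5 = 1, and the invariant factors of ∂_1 are all 1, so H_0 = Z.
  H_1: rank ker ∂_1 − rank ∂_2 = (12 − 5) − 6 = 1, and the invariant factors of ∂_2 are all 1, so H_1 = Z.
  H_2: rank ker ∂_2 − rank ∂_3 = (6 − 6) − 0 = 0, and there is no ∂_3, so H_2 = 0.

H_0 ≅ Z,  H_1 ≅ Z,  H_2 = 0.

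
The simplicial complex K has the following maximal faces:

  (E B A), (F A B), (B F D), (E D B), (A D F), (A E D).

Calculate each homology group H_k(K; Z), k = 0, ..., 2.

H_0 = Z,  H_1 = 0,  H_2 = Z.

Take the total order A < B < D < E < F on the vertex set. Then K (dimension 2) consists of the simplices:

  0-simplices (5): A, B, D, E, F
  1-simplices (9): AB, AD, AE, AF, BD, BE, BF, DE, DF
  2-simplices (6): ABE, ABF, ADE, ADF, BDE, BDF

so the chain groups are C_0 ≅ Z^5, C_1 ≅ Z^9, C_2 ≅ Z^6.

The boundary map ∂_1: C_1 → C_0 is given by ∂[p,q] = [q] − [p]. For instance
  ∂BE = E − B.
This gives a 5×9 integer matrix of rank 4; reducing to Smith normal form yields diagonal entries (1,1,1,1).

The boundary map ∂_2: C_2 → C_1 maps a triangle to the signed sum of its edges. For instance
  ∂ADE = DE − AE + AD,
  ∂ABE = BE − AE + AB.
This gives a 9×6 integer matrix of rank 5; reducing to Smith normal form yields diagonal entries (1,1,1,1,1).

From H_k ≅ ker(∂_k) / im(∂_{k+1}) we obtain:

  H_0: rank C_0 − rank ∂_1 = 5 − 4 = 1, and the invariant factors of ∂_1 are all 1, so H_0 = Z.
  H_1: rank ker ∂_1 − rank ∂_2 = (9 − 4) − 5 = 0, and the invariant factors of ∂_2 are all 1, so H_1 = 0.
  H_2: rank ker ∂_2 − rank ∂_3 = (6 − 5) − 0 = 1, and there is no ∂_3, so H_2 = Z.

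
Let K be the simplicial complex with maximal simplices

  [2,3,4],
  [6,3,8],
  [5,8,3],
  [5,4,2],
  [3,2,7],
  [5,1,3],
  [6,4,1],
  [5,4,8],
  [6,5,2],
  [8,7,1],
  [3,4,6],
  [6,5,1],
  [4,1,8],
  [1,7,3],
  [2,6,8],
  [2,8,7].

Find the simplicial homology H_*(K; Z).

H_0 ≅ Z,  H_1 ≅ Z^2,  H_2 ≅ Z.

We work with the vertex ordering 1 < 2 < 3 < 4 < 5 < 6 < 7 < 8. The simplices of K, each written with vertices in increasing order, are:

  0-simplices (8): [1], [2], [3], [4], [5], [6], [7], [8]
  1-simplices (24): (24 of them)
  2-simplices (16): [1,3,5], [1,3,7], [1,4,6], [1,4,8], [1,5,6], [1,7,8], [2,3,4], [2,3,7], [2,4,5], [2,5,6], [2,6,8], [2,7,8], [3,4,6], [3,5,8], [3,6,8], [4,5,8]

Hence C_0 ≅ Z^8, C_1 ≅ Z^24, C_2 ≅ Z^16.

Boundary ∂_1: C_1 → C_0 is given by ∂[p,q] = [q] − [p].
This gives a 8×24 integer matrix of rank 7; reducing to Smith normal form yields diagonal entries (1,1,1,1,1,1,1).

Boundary ∂_2: C_2 → C_1 maps a triangle to the signed sum of its edges. For instance
  ∂[1,5,6] = [5,6] − [1,6] + [1,5],
  ∂[3,4,6] = [4,6] − [3,6] + [3,4].
As a 24×16 matrix over Z this has rank 15, with invariant factors (1,1,1,1,1,1,1,1,1,1,1,1,1,1,1).

Reading off H_k = ker ∂_k / im ∂_{k+1}:

  H_0: rank C_0 − rank ∂_1 = 8 − 7 = 1, and the invariant factors of ∂_1 are all 1, so H_0 ≅ Z.
  H_1: rank ker ∂_1 − rank ∂_2 = (24 − 7) − 15 = 2, and the invariant factors of ∂_2 are all 1, so H_1 ≅ Z^2.
  H_2: rank ker ∂_2 − rank ∂_3 = (16 − 15) − 0 = 1, and there is no ∂_3, so H_2 ≅ Z.

As a check, the Euler characteristic is 8 − 24 + 16 = 0, which agrees with 1 − 2 + 1 = 0.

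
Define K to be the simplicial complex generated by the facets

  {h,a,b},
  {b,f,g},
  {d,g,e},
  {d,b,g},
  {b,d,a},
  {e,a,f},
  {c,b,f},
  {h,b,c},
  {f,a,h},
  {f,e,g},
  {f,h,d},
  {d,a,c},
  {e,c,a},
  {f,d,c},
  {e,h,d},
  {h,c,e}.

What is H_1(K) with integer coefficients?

H_1 ≅ Z^2.

Take the total order a < b < c < d < e < f < g < h on the vertex set. Then K (dimension 2) consists of the simplices:

  0-simplices (8): a, b, c, d, e, f, g, h
  1-simplices (24): ab, ac, ad, ae, af, ah, bc, bd, bf, bg, bh, cd, ce, cf, ch, de, df, dg, dh, ef, eg, eh, fg, fh
  2-simplices (16): abd, abh, acd, ace, aef, afh, bcf, bch, bdg, bfg, cdf, ceh, deg, deh, dfh, efg

Hence C_0 ≅ Z^8, C_1 ≅ Z^24, C_2 ≅ Z^16.

The boundary map ∂_1: C_1 → C_0 sends each edge [p,q] (with p < q) to q − p.
As a 8×24 matrix over Z this has rank 7, with invariant factors (1,1,1,1,1,1,1).

Boundary ∂_2: C_2 → C_1 maps a triangle to the signed sum of its edges. For instance
  ∂deg = eg − dg + de,
  ∂afh = fh − ah + af.
The resulting 24×16 matrix has rank 15, and its Smith normal form has invariant factors (1,1,1,1,1,1,1,1,1,1,1,1,1,1,1).

Now H_k = ker ∂_k / im ∂_{k+1}, so:

  H_1: rank ker ∂_1 − rank ∂_2 = (24 − 7) − 15 = 2, and the invariant factors of ∂_2 are all 1, so H_1 = Z^2.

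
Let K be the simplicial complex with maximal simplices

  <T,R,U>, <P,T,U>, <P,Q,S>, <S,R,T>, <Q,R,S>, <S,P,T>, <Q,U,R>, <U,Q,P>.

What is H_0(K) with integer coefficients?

H_0 = Z.

Fix the vertex order P < Q < R < S < T < U and write every simplex with vertices in increasing order. Then dim K = 2 and the simplices of K are:

  0-simplices (6): P, Q, R, S, T, U
  1-simplices (12): PQ, PS, PT, PU, QR, QS, QU, RS, RT, RU, ST, TU
  2-simplices (8): PQS, PQU, PST, PTU, QRS, QRU, RST, RTU

Hence C_0 ≅ Z^6, C_1 ≅ Z^12, C_2 ≅ Z^8.

∂_1: C_1 → C_0 is given by ∂[p,q] = [q] − [p]. For instance
  ∂RT = T − R.
The resulting 6×12 matrix has rank 5, and its Smith normal form has invariant factors (1,1,1,1,1).

The boundary map ∂_2: C_2 → C_1 maps a triangle to the signed sum of its edges. For instance
  ∂PST = ST − PT + PS,
  ∂PQU = QU − PU + PQ.
As a 12×8 matrix over Z this has rank 7, with invariant factors (1,1,1,1,1,1,1).

Reading off H_k = ker ∂_k / im ∂_{k+1}:

  H_0: rank C_0 − rank ∂_1 = 6 − 5 = 1, and the invariant factors of ∂_1 are all 1, so H_0 = Z.

(K is a triangulation of the 2-sphere S^2.)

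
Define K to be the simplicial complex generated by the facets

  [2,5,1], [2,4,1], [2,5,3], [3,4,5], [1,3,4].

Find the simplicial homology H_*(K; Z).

Fix the vertex order 1 < 2 < 3 < 4 < 5 and write every simplex with vertices in increasing order. Then dim K = 2 and the simplices of K are:

  0-simplices (5): [1], [2], [3], [4], [5]
  1-simplices (10): [1,2], [1,3], [1,4], [1,5], [2,3], [2,4], [2,5], [3,4], [3,5], [4,5]
  2-simplices (5): [1,2,4], [1,2,5], [1,3,4], [2,3,5], [3,4,5]

giving chain groups C_0 ≅ Z^5, C_1 ≅ Z^10, C_2 ≅ Z^5.

Boundary ∂_1: C_1 → C_0 sends each edge [p,q] (with p < q) to q − p. For instance
  ∂[1,4] = [4] − [1].
As a 5×10 matrix over Z this has rank 4, with invariant factors (1,1,1,1).

Boundary ∂_2: C_2 → C_1 maps a triangle to the signed sum of its edges. For instance
  ∂[1,2,5] = [2,5] − [1,5] + [1,2],
  ∂[2,3,5] = [3,5] − [2,5] + [2,3].
The 10×5 boundary matrix has rank 5 and Smith normal form diag(1,1,1,1,1).

Now H_k = ker ∂_k / im ∂_{k+1}, so:

  H_0: rank C_0 − rank ∂_1 = 5 − 4 = 1, and the invariant factors of ∂_1 are all 1, so H_0 = Z.
  H_1: rank ker ∂_1 − rank ∂_2 = (10 − 4) − 5 = 1, and the invariant factors of ∂_2 are all 1, so H_1 = Z.
  H_2: rank ker ∂_2 − rank ∂_3 = (5 − 5) − 0 = 0, and there is no ∂_3, so H_2 = 0.

As a check, the Euler characteristic is 5 − 10 + 5 = 0, which agrees with 1 − 1 + 0 = 0.

H_0 = Z,  H_1 = Z,  H_2 = 0.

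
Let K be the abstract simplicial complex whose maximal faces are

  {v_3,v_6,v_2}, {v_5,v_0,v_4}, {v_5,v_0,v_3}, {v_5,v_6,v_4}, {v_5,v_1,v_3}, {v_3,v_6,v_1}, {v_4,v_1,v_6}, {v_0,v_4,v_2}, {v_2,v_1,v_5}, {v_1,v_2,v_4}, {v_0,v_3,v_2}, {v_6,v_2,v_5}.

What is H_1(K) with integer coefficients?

H_1 = Z/2.

Fix the vertex order v_0 < v_1 < v_2 < v_3 < v_4 < v_5 < v_6 and write every simplex with vertices in increasing order. Then dim K = 2 and the simplices of K are:

  0-simplices (7): [v_0], [v_1], [v_2], [v_3], [v_4], [v_5], [v_6]
  1-simplices (18): (18 of them)
  2-simplices (12): (12 of them)

so the chain groups are C_0 ≅ Z^7, C_1 ≅ Z^18, C_2 ≅ Z^12.

Boundary ∂_1: C_1 → C_0 sends each edge [p,q] (with p < q) to q − p.
The resulting 7×18 matrix has rank 6, and its Smith normal form has invariant factors (1,1,1,1,1,1).

Boundary ∂_2: C_2 → C_1 acts by ∂[p,q,r] = [q,r] − [p,r] + [p,q]. For instance
  ∂[v_0,v_4,v_5] = [v_4,v_5] − [v_0,v_5] + [v_0,v_4],
  ∂[v_1,v_2,v_4] = [v_2,v_4] − [v_1,v_4] + [v_1,v_2].
The 18×12 boundary matrix has rank 12 and Smith normal form diag(1,1,1,1,1,1,1,1,1,1,1,2).

Computing H_k = (kernel of ∂_k) / (image of ∂_{k+1}):

  H_1: rank ker ∂_1 − rank ∂_2 = (18 − 6) − 12 = 0, and ∂_2 has invariant factor 2 > 1, so H_1 ≅ Z/2.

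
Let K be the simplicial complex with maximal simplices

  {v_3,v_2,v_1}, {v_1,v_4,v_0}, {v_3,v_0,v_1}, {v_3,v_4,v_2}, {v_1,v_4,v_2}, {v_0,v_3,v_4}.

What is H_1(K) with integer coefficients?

H_1 = 0.

Take the total order v_0 < v_1 < v_2 < v_3 < v_4 on the vertex set. Then K (dimension 2) consists of the simplices:

  0-simplices (5): [v_0], [v_1], [v_2], [v_3], [v_4]
  1-simplices (9): [v_0,v_1], [v_0,v_3], [v_0,v_4], [v_1,v_2], [v_1,v_3], [v_1,v_4], [v_2,v_3], [v_2,v_4], [v_3,v_4]
  2-simplices (6): [v_0,v_1,v_3], [v_0,v_1,v_4], [v_0,v_3,v_4], [v_1,v_2,v_3], [v_1,v_2,v_4], [v_2,v_3,v_4]

giving chain groups C_0 ≅ Z^5, C_1 ≅ Z^9, C_2 ≅ Z^6.

Boundary ∂_1: C_1 → C_0 sends each edge [p,q] (with p < q) to q − p. For instance
  ∂[v_1,v_4] = [v_4] − [v_1].
As a 5×9 matrix over Z this has rank 4, with invariant factors (1,1,1,1).

The boundary map ∂_2: C_2 → C_1 sends each 2-simplex [p,q,r] to [q,r] − [p,r] + [p,q]. For instance
  ∂[v_1,v_2,v_3] = [v_2,v_3] − [v_1,v_3] + [v_1,v_2],
  ∂[v_1,v_2,v_4] = [v_2,v_4] − [v_1,v_4] + [v_1,v_2].
The 9×6 boundary matrix has rank 5 and Smith normal form diag(1,1,1,1,1).

Computing H_k = (kernel of ∂_k) / (image of ∂_{k+1}):

  H_1: rank ker ∂_1 − rank ∂_2 = (9 − 4) − 5 = 0, and the invariant factors of ∂_2 are all 1, so H_1 ≅ 0.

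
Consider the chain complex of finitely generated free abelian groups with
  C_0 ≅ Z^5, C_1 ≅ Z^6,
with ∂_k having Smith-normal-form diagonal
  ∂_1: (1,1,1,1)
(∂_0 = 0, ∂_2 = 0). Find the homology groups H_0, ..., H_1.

H_0 = Z,  H_1 = Z^2.

H_0: b_0 = 5 − 0 − 4 = 1; torsion from ∂_1 factors > 1: none. So H_0 = Z.
H_1: b_1 = 6 − 4 − 0 = 2; torsion from ∂_2 factors > 1: none. So H_1 = Z^2.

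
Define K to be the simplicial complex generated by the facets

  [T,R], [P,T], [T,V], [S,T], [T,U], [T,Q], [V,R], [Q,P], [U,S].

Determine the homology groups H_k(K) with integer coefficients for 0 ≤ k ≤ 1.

H_0 = Z,  H_1 = Z^3.

Order the vertices as P < Q < R < S < T < U < V. Listing each simplex with vertices in this order, K has dimension 1 with simplices:

  0-simplices (7): P, Q, R, S, T, U, V
  1-simplices (9): PQ, PT, QT, RT, RV, ST, SU, TU, TV

so the chain groups are C_0 ≅ Z^7, C_1 ≅ Z^9.

∂_1: C_1 → C_0 is given by ∂[p,q] = [q] − [p].
As a 7×9 matrix over Z this has rank 6, with invariant factors (1,1,1,1,1,1).

Reading off H_k = ker ∂_k / im ∂_{k+1}:

  H_0: rank C_0 − rank ∂_1 = 7 − 6 = 1, and the invariant factors of ∂_1 are all 1, so H_0 = Z.
  H_1: rank ker ∂_1 − rank ∂_2 = (9 − 6) − 0 = 3, and there is no ∂_2, so H_1 = Z^3.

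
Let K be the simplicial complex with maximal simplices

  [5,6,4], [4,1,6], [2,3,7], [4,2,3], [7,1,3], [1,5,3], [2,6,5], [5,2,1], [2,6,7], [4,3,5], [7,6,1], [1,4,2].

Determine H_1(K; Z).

Order the vertices as 1 < 2 < 3 < 4 < 5 < 6 < 7. Listing each simplex with vertices in this order, K has dimension 2 with simplices:

  0-simplices (7): [1], [2], [3], [4], [5], [6], [7]
  1-simplices (18): [1,2], [1,3], [1,4], [1,5], [1,6], [1,7], [2,3], [2,4], [2,5], [2,6], [2,7], [3,4], [3,5], [3,7], [4,5], [4,6], [5,6], [6,7]
  2-simplices (12): [1,2,4], [1,2,5], [1,3,5], [1,3,7], [1,4,6], [1,6,7], [2,3,4], [2,3,7], [2,5,6], [2,6,7], [3,4,5], [4,5,6]

giving chain groups C_0 ≅ Z^7, C_1 ≅ Z^18, C_2 ≅ Z^12.

Boundary ∂_1: C_1 → C_0 sends each edge [p,q] (with p < q) to q − p. For instance
  ∂[2,3] = [3] − [2].
The resulting 7×18 matrix has rank 6, and its Smith normal form has invariant factors (1,1,1,1,1,1).

The boundary map ∂_2: C_2 → C_1 sends each 2-simplex [p,q,r] to [q,r] − [p,r] + [p,q]. For instance
  ∂[1,3,5] = [3,5] − [1,5] + [1,3],
  ∂[2,3,7] = [3,7] − [2,7] + [2,3].
This gives a 18×12 integer matrix of rank 12; reducing to Smith normal form yields diagonal entries (1,1,1,1,1,1,1,1,1,1,1,2).

Reading off H_k = ker ∂_k / im ∂_{k+1}:

  H_1: rank ker ∂_1 − rank ∂_2 = (18 − 6) − 12 = 0, and ∂_2 has invariant factor 2 > 1, so H_1 = Z/2.

(K is a triangulation of the real projective plane RP^2.)

H_1 = Z/2.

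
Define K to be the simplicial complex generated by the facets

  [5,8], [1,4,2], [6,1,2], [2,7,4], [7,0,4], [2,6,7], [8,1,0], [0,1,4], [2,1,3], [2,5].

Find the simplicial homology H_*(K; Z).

Order the vertices as 0 < 1 < 2 < 3 < 4 < 5 < 6 < 7 < 8. Listing each simplex with vertices in this order, K has dimension 2 with simplices:

  0-simplices (9): [0], [1], [2], [3], [4], [5], [6], [7], [8]
  1-simplices (17): [0,1], [0,4], [0,7], [0,8], [1,2], [1,3], [1,4], [1,6], [1,8], [2,3], [2,4], [2,5], [2,6], [2,7], [4,7], [5,8], [6,7]
  2-simplices (8): [0,1,4], [0,1,8], [0,4,7], [1,2,3], [1,2,4], [1,2,6], [2,4,7], [2,6,7]

so the chain groups are C_0 ≅ Z^9, C_1 ≅ Z^17, C_2 ≅ Z^8.

The boundary map ∂_1: C_1 → C_0 sends each edge [p,q] (with p < q) to q − p.
This gives a 9×17 integer matrix of rank 8; reducing to Smith normal form yields diagonal entries (1,1,1,1,1,1,1,1).

∂_2: C_2 → C_1 maps a triangle to the signed sum of its edges. For instance
  ∂[0,1,4] = [1,4] − [0,4] + [0,1],
  ∂[1,2,4] = [2,4] − [1,4] + [1,2].
This gives a 17×8 integer matrix of rank 8; reducing to Smith normal form yields diagonal entries (1,1,1,1,1,1,1,1).

Computing H_k = (kernel of ∂_k) / (image of ∂_{k+1}):

  H_0: rank C_0 − rank ∂_1 = 9 − 8 = 1, and the invariant factors of ∂_1 are all 1, so H_0 = Z.
  H_1: rank ker ∂_1 − rank ∂_2 = (17 − 8) − 8 = 1, and the invariant factors of ∂_2 are all 1, so H_1 = Z.
  H_2: rank ker ∂_2 − rank ∂_3 = (8 − 8) − 0 = 0, and there is no ∂_3, so H_2 = 0.

H_0 = Z,  H_1 = Z,  H_2 = 0.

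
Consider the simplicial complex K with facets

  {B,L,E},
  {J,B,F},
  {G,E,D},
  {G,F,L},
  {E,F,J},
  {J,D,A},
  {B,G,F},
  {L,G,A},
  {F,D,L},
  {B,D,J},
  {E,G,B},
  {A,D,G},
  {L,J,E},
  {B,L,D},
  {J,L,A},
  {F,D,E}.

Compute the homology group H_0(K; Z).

H_0 = Z.

K has 8 vertices, 24 edges, 16 triangles.
rank ∂_0 = 0, rank ∂_1 = 7 ⇒ b_0 = 8 − 0 − 7 = 1; all invariant factors of ∂_1 are 1 so no torsion. So H_0 = Z.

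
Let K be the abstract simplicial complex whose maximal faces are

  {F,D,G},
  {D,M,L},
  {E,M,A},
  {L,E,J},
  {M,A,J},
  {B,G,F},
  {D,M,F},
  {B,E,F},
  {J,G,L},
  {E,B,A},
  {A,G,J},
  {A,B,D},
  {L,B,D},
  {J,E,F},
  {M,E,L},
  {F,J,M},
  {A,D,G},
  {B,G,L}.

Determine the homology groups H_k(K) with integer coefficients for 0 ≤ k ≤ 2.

We work with the vertex ordering A < B < D < E < F < G < J < L < M. The simplices of K, each written with vertices in increasing order, are:

  0-simplices (9): A, B, D, E, F, G, J, L, M
  1-simplices (27): AB, AD, AE, AG, AJ, AM, BD, BE, BF, BG, BL, DF, DG, DL, DM, EF, EJ, EL, EM, FG, FJ, FM, GJ, GL, JL, JM, LM
  2-simplices (18): ABD, ABE, ADG, AEM, AGJ, AJM, BDL, BEF, BFG, BGL, DFG, DFM, DLM, EFJ, EJL, ELM, FJM, GJL

giving chain groups C_0 ≅ Z^9, C_1 ≅ Z^27, C_2 ≅ Z^18.

The boundary map ∂_1: C_1 → C_0 maps an edge to its endpoints' difference, ∂[p,q] = q − p.
As a 9×27 matrix over Z this has rank 8, with invariant factors (1,1,1,1,1,1,1,1).

Boundary ∂_2: C_2 → C_1 sends each 2-simplex [p,q,r] to [q,r] − [p,r] + [p,q]. For instance
  ∂ABD = BD − AD + AB,
  ∂EJL = JL − EL + EJ.
The resulting 27×18 matrix has rank 18, and its Smith normal form has invariant factors (1,1,1,1,1,1,1,1,1,1,1,1,1,1,1,1,1,2).

Now H_k = ker ∂_k / im ∂_{k+1}, so:

  H_0: rank C_0 − rank ∂_1 = 9 − 8 = 1, and the invariant factors of ∂_1 are all 1, so H_0 ≅ Z.
  H_1: rank ker ∂_1 − rank ∂_2 = (27 − 8) − 18 = 1, and ∂_2 has invariant factor 2 > 1, so H_1 ≅ Z ⊕ Z/2Z.
  H_2: rank ker ∂_2 − rank ∂_3 = (18 − 18) − 0 = 0, and there is no ∂_3, so H_2 ≅ 0.

As a check, the Euler characteristic is 9 − 27 + 18 = 0, which agrees with 1 − 1 + 0 = 0.

H_0 = Z,  H_1 = Z ⊕ Z/2Z,  H_2 = 0.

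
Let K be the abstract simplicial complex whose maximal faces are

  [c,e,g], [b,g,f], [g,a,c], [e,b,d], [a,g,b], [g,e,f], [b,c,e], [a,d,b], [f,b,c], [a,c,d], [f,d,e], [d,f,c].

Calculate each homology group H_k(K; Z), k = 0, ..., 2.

H_0 ≅ Z,  H_1 ≅ Z/2,  H_2 = 0.

Take the total order a < b < c < d < e < f < g on the vertex set. Then K (dimension 2) consists of the simplices:

  0-simplices (7): a, b, c, d, e, f, g
  1-simplices (18): ab, ac, ad, ag, bc, bd, be, bf, bg, cd, ce, cf, cg, de, df, ef, eg, fg
  2-simplices (12): abd, abg, acd, acg, bce, bcf, bde, bfg, cdf, ceg, def, efg

Hence C_0 ≅ Z^7, C_1 ≅ Z^18, C_2 ≅ Z^12.

∂_1: C_1 → C_0 maps an edge to its endpoints' difference, ∂[p,q] = q − p. For instance
  ∂eg = g − e.
The 7×18 boundary matrix has rank 6 and Smith normal form diag(1,1,1,1,1,1).

∂_2: C_2 → C_1 sends each 2-simplex [p,q,r] to [q,r] − [p,r] + [p,q]. For instance
  ∂bde = de − be + bd,
  ∂efg = fg − eg + ef.
As a 18×12 matrix over Z this has rank 12, with invariant factors (1,1,1,1,1,1,1,1,1,1,1,2).

Now H_k = ker ∂_k / im ∂_{k+1}, so:

  H_0: rank C_0 − rank ∂_1 = 7 − 6 = 1, and the invariant factors of ∂_1 are all 1, so H_0 = Z.
  H_1: rank ker ∂_1 − rank ∂_2 = (18 − 6) − 12 = 0, and ∂_2 has invariant factor 2 > 1, so H_1 = Z/2.
  H_2: rank ker ∂_2 − rank ∂_3 = (12 − 12) − 0 = 0, and there is no ∂_3, so H_2 = 0.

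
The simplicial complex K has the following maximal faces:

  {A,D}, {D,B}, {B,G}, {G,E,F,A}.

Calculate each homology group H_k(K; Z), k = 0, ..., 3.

We work with the vertex ordering A < B < D < E < F < G. The simplices of K, each written with vertices in increasing order, are:

  0-simplices (6): A, B, D, E, F, G
  1-simplices (9): AD, AE, AF, AG, BD, BG, EF, EG, FG
  2-simplices (4): AEF, AEG, AFG, EFG
  3-simplices (1): AEFG

giving chain groups C_0 ≅ Z^6, C_1 ≅ Z^9, C_2 ≅ Z^4, C_3 ≅ Z^1.

The boundary map ∂_1: C_1 → C_0 is given by ∂[p,q] = [q] − [p].
The resulting 6×9 matrix has rank 5, and its Smith normal form has invariant factors (1,1,1,1,1).

The boundary map ∂_2: C_2 → C_1 maps a triangle to the signed sum of its edges. For instance
  ∂AEF = EF − AF + AE,
  ∂AEG = EG − AG + AE.
As a 9×4 matrix over Z this has rank 3, with invariant factors (1,1,1).

Boundary ∂_3: C_3 → C_2 sends each 3-simplex σ to the alternating sum Σ_i (−1)^i (σ with its i-th vertex removed). For instance
  ∂AEFG = EFG − AFG + AEG − AEF.
The resulting 4×1 matrix has rank 1, and its Smith normal form has invariant factors (1).

Now H_k = ker ∂_k / im ∂_{k+1}, so:

  H_0: rank C_0 − rank ∂_1 = 6 − 5 = 1, and the invariant factors of ∂_1 are all 1, so H_0 ≅ Z.
  H_1: rank ker ∂_1 − rank ∂_2 = (9 − 5) − 3 = 1, and the invariant factors of ∂_2 are all 1, so H_1 ≅ Z.
  H_2: rank ker ∂_2 − rank ∂_3 = (4 − 3) − 1 = 0, and the invariant factors of ∂_3 are all 1, so H_2 ≅ 0.
  H_3: rank ker ∂_3 − rank ∂_4 = (1 − 1) − 0 = 0, and there is no ∂_4, so H_3 ≅ 0.

As a check, the Euler characteristic is 6 − 9 + 4 − 1 = 0, which agrees with 1 − 1 + 0 − 0 = 0.

H_0 = Z,  H_1 = Z,  H_2 = 0,  H_3 = 0.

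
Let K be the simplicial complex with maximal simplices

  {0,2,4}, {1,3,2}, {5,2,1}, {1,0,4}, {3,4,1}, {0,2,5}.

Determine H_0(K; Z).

Take the total order 0 < 1 < 2 < 3 < 4 < 5 on the vertex set. Then K (dimension 2) consists of the simplices:

  0-simplices (6): [0], [1], [2], [3], [4], [5]
  1-simplices (12): [0,1], [0,2], [0,4], [0,5], [1,2], [1,3], [1,4], [1,5], [2,3], [2,4], [2,5], [3,4]
  2-simplices (6): [0,1,4], [0,2,4], [0,2,5], [1,2,3], [1,2,5], [1,3,4]

giving chain groups C_0 ≅ Z^6, C_1 ≅ Z^12, C_2 ≅ Z^6.

∂_1: C_1 → C_0 maps an edge to its endpoints' difference, ∂[p,q] = q − p.
This gives a 6×12 integer matrix of rank 5; reducing to Smith normal form yields diagonal entries (1,1,1,1,1).

Boundary ∂_2: C_2 → C_1 acts by ∂[p,q,r] = [q,r] − [p,r] + [p,q]. For instance
  ∂[0,1,4] = [1,4] − [0,4] + [0,1],
  ∂[0,2,4] = [2,4] − [0,4] + [0,2].
The 12×6 boundary matrix has rank 6 and Smith normal form diag(1,1,1,1,1,1).

Reading off H_k = ker ∂_k / im ∂_{k+1}:

  H_0: rank C_0 − rank ∂_1 = 6 − 5 = 1, and the invariant factors of ∂_1 are all 1, so H_0 ≅ Z.

(K is a triangulation of the cylinder S^1 x I.)

H_0 ≅ Z.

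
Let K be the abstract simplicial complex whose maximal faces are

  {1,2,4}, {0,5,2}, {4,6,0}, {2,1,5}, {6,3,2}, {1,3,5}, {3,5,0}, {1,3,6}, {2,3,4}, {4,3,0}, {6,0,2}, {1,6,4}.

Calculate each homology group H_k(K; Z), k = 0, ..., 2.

H_0 ≅ Z,  H_1 ≅ Z_2,  H_2 = 0.

We work with the vertex ordering 0 < 1 < 2 < 3 < 4 < 5 < 6. The simplices of K, each written with vertices in increasing order, are:

  0-simplices (7): [0], [1], [2], [3], [4], [5], [6]
  1-simplices (18): [0,2], [0,3], [0,4], [0,5], [0,6], [1,2], [1,3], [1,4], [1,5], [1,6], [2,3], [2,4], [2,5], [2,6], [3,4], [3,5], [3,6], [4,6]
  2-simplices (12): [0,2,5], [0,2,6], [0,3,4], [0,3,5], [0,4,6], [1,2,4], [1,2,5], [1,3,5], [1,3,6], [1,4,6], [2,3,4], [2,3,6]

giving chain groups C_0 ≅ Z^7, C_1 ≅ Z^18, C_2 ≅ Z^12.

The boundary map ∂_1: C_1 → C_0 maps an edge to its endpoints' difference, ∂[p,q] = q − p.
This gives a 7×18 integer matrix of rank 6; reducing to Smith normal form yields diagonal entries (1,1,1,1,1,1).

∂_2: C_2 → C_1 sends each 2-simplex [p,q,r] to [q,r] − [p,r] + [p,q]. For instance
  ∂[0,4,6] = [4,6] − [0,6] + [0,4],
  ∂[1,3,5] = [3,5] − [1,5] + [1,3].
This gives a 18×12 integer matrix of rank 12; reducing to Smith normal form yields diagonal entries (1,1,1,1,1,1,1,1,1,1,1,2).

Now H_k = ker ∂_k / im ∂_{k+1}, so:

  H_0: rank C_0 − rank ∂_1 = 7 − 6 = 1, and the invariant factors of ∂_1 are all 1, so H_0 = Z.
  H_1: rank ker ∂_1 − rank ∂_2 = (18 − 6) − 12 = 0, and ∂_2 has invariant factor 2 > 1, so H_1 = Z_2.
  H_2: rank ker ∂_2 − rank ∂_3 = (12 − 12) − 0 = 0, and there is no ∂_3, so H_2 = 0.

(K is a triangulation of the real projective plane RP^2.)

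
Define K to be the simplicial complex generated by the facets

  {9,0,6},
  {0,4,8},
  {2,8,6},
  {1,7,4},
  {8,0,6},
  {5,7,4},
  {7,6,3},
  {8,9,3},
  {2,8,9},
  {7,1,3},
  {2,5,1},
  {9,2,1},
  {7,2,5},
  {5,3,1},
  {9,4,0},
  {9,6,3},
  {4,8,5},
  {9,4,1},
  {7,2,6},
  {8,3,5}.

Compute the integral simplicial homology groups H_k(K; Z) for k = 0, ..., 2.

H_0 ≅ Z,  H_1 ≅ Z ⊕ Z/2,  H_2 = 0.

We work with the vertex ordering 0 < 1 < 2 < 3 < 4 < 5 < 6 < 7 < 8 < 9. The simplices of K, each written with vertices in increasing order, are:

  0-simplices (10): [0], [1], [2], [3], [4], [5], [6], [7], [8], [9]
  1-simplices (30): (30 of them)
  2-simplices (20): (20 of them)

so the chain groups are C_0 ≅ Z^10, C_1 ≅ Z^30, C_2 ≅ Z^20.

∂_1: C_1 → C_0 maps an edge to its endpoints' difference, ∂[p,q] = q − p. For instance
  ∂[3,6] = [6] − [3].
As a 10×30 matrix over Z this has rank 9, with invariant factors (1,1,1,1,1,1,1,1,1).

∂_2: C_2 → C_1 acts by ∂[p,q,r] = [q,r] − [p,r] + [p,q]. For instance
  ∂[1,4,9] = [4,9] − [1,9] + [1,4],
  ∂[1,2,5] = [2,5] − [1,5] + [1,2].
This gives a 30×20 integer matrix of rank 20; reducing to Smith normal form yields diagonal entries (1,1,1,1,1,1,1,1,1,1,1,1,1,1,1,1,1,1,1,2).

Now H_k = ker ∂_k / im ∂_{k+1}, so:

  H_0: rank C_0 − rank ∂_1 = 10 − 9 = 1, and the invariant factors of ∂_1 are all 1, so H_0 = Z.
  H_1: rank ker ∂_1 − rank ∂_2 = (30 − 9) − 20 = 1, and ∂_2 has invariant factor 2 > 1, so H_1 = Z ⊕ Z/2.
  H_2: rank ker ∂_2 − rank ∂_3 = (20 − 20) − 0 = 0, and there is no ∂_3, so H_2 = 0.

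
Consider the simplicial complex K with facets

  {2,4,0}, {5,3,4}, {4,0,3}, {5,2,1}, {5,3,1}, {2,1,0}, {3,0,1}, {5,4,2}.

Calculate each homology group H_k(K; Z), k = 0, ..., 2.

H_0 = Z,  H_1 = 0,  H_2 = Z.

Take the total order 0 < 1 < 2 < 3 < 4 < 5 on the vertex set. Then K (dimension 2) consists of the simplices:

  0-simplices (6): [0], [1], [2], [3], [4], [5]
  1-simplices (12): [0,1], [0,2], [0,3], [0,4], [1,2], [1,3], [1,5], [2,4], [2,5], [3,4], [3,5], [4,5]
  2-simplices (8): [0,1,2], [0,1,3], [0,2,4], [0,3,4], [1,2,5], [1,3,5], [2,4,5], [3,4,5]

so the chain groups are C_0 ≅ Z^6, C_1 ≅ Z^12, C_2 ≅ Z^8.

Boundary ∂_1: C_1 → C_0 sends each edge [p,q] (with p < q) to q − p. For instance
  ∂[1,2] = [2] − [1].
As a 6×12 matrix over Z this has rank 5, with invariant factors (1,1,1,1,1).

The boundary map ∂_2: C_2 → C_1 maps a triangle to the signed sum of its edges. For instance
  ∂[0,2,4] = [2,4] − [0,4] + [0,2],
  ∂[0,1,2] = [1,2] − [0,2] + [0,1].
As a 12×8 matrix over Z this has rank 7, with invariant factors (1,1,1,1,1,1,1).

Now H_k = ker ∂_k / im ∂_{k+1}, so:

  H_0: rank C_0 − rank ∂_1 = 6 − 5 = 1, and the invariant factors of ∂_1 are all 1, so H_0 ≅ Z.
  H_1: rank ker ∂_1 − rank ∂_2 = (12 − 5) − 7 = 0, and the invariant factors of ∂_2 are all 1, so H_1 ≅ 0.
  H_2: rank ker ∂_2 − rank ∂_3 = (8 − 7) − 0 = 1, and there is no ∂_3, so H_2 ≅ Z.

As a check, the Euler characteristic is 6 − 12 + 8 = 2, which agrees with 1 − 0 + 1 = 2.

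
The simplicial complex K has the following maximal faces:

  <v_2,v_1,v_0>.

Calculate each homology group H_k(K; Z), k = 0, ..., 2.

H_0 = Z,  H_1 = 0,  H_2 = 0.

Take the total order v_0 < v_1 < v_2 on the vertex set. Then K (dimension 2) consists of the simplices:

  0-simplices (3): [v_0], [v_1], [v_2]
  1-simplices (3): [v_0,v_1], [v_0,v_2], [v_1,v_2]
  2-simplices (1): [v_0,v_1,v_2]

so the chain groups are C_0 ≅ Z^3, C_1 ≅ Z^3, C_2 ≅ Z^1.

The boundary map ∂_1: C_1 → C_0 maps an edge to its endpoints' difference, ∂[p,q] = q − p. For instance
  ∂[v_0,v_2] = [v_2] − [v_0].
The 3×3 boundary matrix has rank 2 and Smith normal form diag(1,1).

The boundary map ∂_2: C_2 → C_1 acts by ∂[p,q,r] = [q,r] − [p,r] + [p,q]. For instance
  ∂[v_0,v_1,v_2] = [v_1,v_2] − [v_0,v_2] + [v_0,v_1].
This gives a 3×1 integer matrix of rank 1; reducing to Smith normal form yields diagonal entries (1).

Reading off H_k = ker ∂_k / im ∂_{k+1}:

  H_0: rank C_0 − rank ∂_1 = 3 − 2 = 1, and the invariant factors of ∂_1 are all 1, so H_0 ≅ Z.
  H_1: rank ker ∂_1 − rank ∂_2 = (3 − 2) − 1 = 0, and the invariant factors of ∂_2 are all 1, so H_1 ≅ 0.
  H_2: rank ker ∂_2 − rank ∂_3 = (1 − 1) − 0 = 0, and there is no ∂_3, so H_2 ≅ 0.

As a check, the Euler characteristic is 3 − 3 + 1 = 1, which agrees with 1 − 0 + 0 = 1.
(K is a triangulation of the 2-simplex.)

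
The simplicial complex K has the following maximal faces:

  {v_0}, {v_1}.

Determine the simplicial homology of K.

Take the total order v_0 < v_1 on the vertex set. Then K (dimension 0) consists of the simplices:

  0-simplices (2): [v_0], [v_1]

giving chain groups C_0 ≅ Z^2.

Now H_k = ker ∂_k / im ∂_{k+1}, so:

  H_0: rank C_0 − rank ∂_1 = 2 − 0 = 2, and there is no ∂_1, so H_0 ≅ Z^2.

H_0 ≅ Z^2.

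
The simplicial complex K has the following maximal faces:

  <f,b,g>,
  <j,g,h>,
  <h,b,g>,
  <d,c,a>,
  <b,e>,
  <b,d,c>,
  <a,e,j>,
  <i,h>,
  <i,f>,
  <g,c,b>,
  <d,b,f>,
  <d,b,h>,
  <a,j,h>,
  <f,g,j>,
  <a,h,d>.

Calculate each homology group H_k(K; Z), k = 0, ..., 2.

Order the vertices as a < b < c < d < e < f < g < h < i < j. Listing each simplex with vertices in this order, K has dimension 2 with simplices:

  0-simplices (10): a, b, c, d, e, f, g, h, i, j
  1-simplices (23): ac, ad, ae, ah, aj, bc, bd, be, bf, bg, bh, cd, cg, df, dh, ej, fg, fi, fj, gh, gj, hi, hj
  2-simplices (12): acd, adh, aej, ahj, bcd, bcg, bdf, bdh, bfg, bgh, fgj, ghj

so the chain groups are C_0 ≅ Z^10, C_1 ≅ Z^23, C_2 ≅ Z^12.

∂_1: C_1 → C_0 is given by ∂[p,q] = [q] − [p]. For instance
  ∂df = f − d.
The resulting 10×23 matrix has rank 9, and its Smith normal form has invariant factors (1,1,1,1,1,1,1,1,1).

Boundary ∂_2: C_2 → C_1 acts by ∂[p,q,r] = [q,r] − [p,r] + [p,q]. For instance
  ∂bdf = df − bf + bd,
  ∂bdh = dh − bh + bd.
This gives a 23×12 integer matrix of rank 12; reducing to Smith normal form yields diagonal entries (1,1,1,1,1,1,1,1,1,1,1,1).

Computing H_k = (kernel of ∂_k) / (image of ∂_{k+1}):

  H_0: rank C_0 − rank ∂_1 = 10 − 9 = 1, and the invariant factors of ∂_1 are all 1, so H_0 ≅ Z.
  H_1: rank ker ∂_1 − rank ∂_2 = (23 − 9) − 12 = 2, and the invariant factors of ∂_2 are all 1, so H_1 ≅ Z^2.
  H_2: rank ker ∂_2 − rank ∂_3 = (12 − 12) − 0 = 0, and there is no ∂_3, so H_2 ≅ 0.

As a check, the Euler characteristic is 10 − 23 + 12 = -1, which agrees with 1 − 2 + 0 = -1.

H_0 ≅ Z,  H_1 ≅ Z^2,  H_2 = 0.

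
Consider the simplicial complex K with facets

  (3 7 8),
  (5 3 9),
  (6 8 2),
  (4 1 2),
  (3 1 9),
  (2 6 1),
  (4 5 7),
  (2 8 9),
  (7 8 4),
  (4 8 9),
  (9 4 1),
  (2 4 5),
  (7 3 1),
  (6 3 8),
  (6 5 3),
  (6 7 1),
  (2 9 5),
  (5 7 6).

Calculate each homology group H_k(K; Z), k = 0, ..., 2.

H_0 ≅ Z,  H_1 ≅ Z ⊕ Z/2,  H_2 = 0.

Take the total order 1 < 2 < 3 < 4 < 5 < 6 < 7 < 8 < 9 on the vertex set. Then K (dimension 2) consists of the simplices:

  0-simplices (9): [1], [2], [3], [4], [5], [6], [7], [8], [9]
  1-simplices (27): (27 of them)
  2-simplices (18): [1,2,4], [1,2,6], [1,3,7], [1,3,9], [1,4,9], [1,6,7], [2,4,5], [2,5,9], [2,6,8], [2,8,9], [3,5,6], [3,5,9], [3,6,8], [3,7,8], [4,5,7], [4,7,8], [4,8,9], [5,6,7]

giving chain groups C_0 ≅ Z^9, C_1 ≅ Z^27, C_2 ≅ Z^18.

∂_1: C_1 → C_0 maps an edge to its endpoints' difference, ∂[p,q] = q − p.
The resulting 9×27 matrix has rank 8, and its Smith normal form has invariant factors (1,1,1,1,1,1,1,1).

The boundary map ∂_2: C_2 → C_1 acts by ∂[p,q,r] = [q,r] − [p,r] + [p,q]. For instance
  ∂[5,6,7] = [6,7] − [5,7] + [5,6],
  ∂[2,5,9] = [5,9] − [2,9] + [2,5].
The 27×18 boundary matrix has rank 18 and Smith normal form diag(1,1,1,1,1,1,1,1,1,1,1,1,1,1,1,1,1,2).

From H_k ≅ ker(∂_k) / im(∂_{k+1}) we obtain:

  H_0: rank C_0 − rank ∂_1 = 9 − 8 = 1, and the invariant factors of ∂_1 are all 1, so H_0 = Z.
  H_1: rank ker ∂_1 − rank ∂_2 = (27 − 8) − 18 = 1, and ∂_2 has invariant factor 2 > 1, so H_1 = Z ⊕ Z/2.
  H_2: rank ker ∂_2 − rank ∂_3 = (18 − 18) − 0 = 0, and there is no ∂_3, so H_2 = 0.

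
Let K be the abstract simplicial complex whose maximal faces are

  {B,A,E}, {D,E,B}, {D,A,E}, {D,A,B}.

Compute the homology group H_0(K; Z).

Take the total order A < B < D < E on the vertex set. Then K (dimension 2) consists of the simplices:

  0-simplices (4): A, B, D, E
  1-simplices (6): AB, AD, AE, BD, BE, DE
  2-simplices (4): ABD, ABE, ADE, BDE

so the chain groups are C_0 ≅ Z^4, C_1 ≅ Z^6, C_2 ≅ Z^4.

∂_1: C_1 → C_0 maps an edge to its endpoints' difference, ∂[p,q] = q − p. For instance
  ∂AB = B − A.
The resulting 4×6 matrix has rank 3, and its Smith normal form has invariant factors (1,1,1).

The boundary map ∂_2: C_2 → C_1 sends each 2-simplex [p,q,r] to [q,r] − [p,r] + [p,q]. For instance
  ∂ADE = DE − AE + AD,
  ∂BDE = DE − BE + BD.
This gives a 6×4 integer matrix of rank 3; reducing to Smith normal form yields diagonal entries (1,1,1).

From H_k ≅ ker(∂_k) / im(∂_{k+1}) we obtain:

  H_0: rank C_0 − rank ∂_1 = 4 − 3 = 1, and the invariant factors of ∂_1 are all 1, so H_0 ≅ Z.

(K is a triangulation of the 2-sphere S^2.)

H_0 ≅ Z.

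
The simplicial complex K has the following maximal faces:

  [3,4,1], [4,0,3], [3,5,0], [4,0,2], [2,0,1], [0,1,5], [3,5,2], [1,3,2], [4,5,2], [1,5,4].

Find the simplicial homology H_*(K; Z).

H_0 = Z,  H_1 = Z/2,  H_2 = 0.

K has 6 vertices, 15 edges, 10 triangles.
rank ∂_0 = 0, rank ∂_1 = 5 ⇒ b_0 = 6 − 0 − 5 = 1; all invariant factors of ∂_1 are 1 so no torsion. So H_0 = Z.
rank ∂_1 = 5, rank ∂_2 = 10 ⇒ b_1 = 15 − 5 − 10 = 0; ∂_2 has invariant factor(s) [2] giving torsion. So H_1 = Z/2.
rank ∂_2 = 10, rank ∂_3 = 0 ⇒ b_2 = 10 − 10 − 0 = 0. So H_2 = 0.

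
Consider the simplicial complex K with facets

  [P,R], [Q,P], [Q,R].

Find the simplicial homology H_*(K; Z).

K has 3 vertices, 3 edges.
rank ∂_0 = 0, rank ∂_1 = 2 ⇒ b_0 = 3 − 0 − 2 = 1; all invariant factors of ∂_1 are 1 so no torsion. So H_0 = Z.
rank ∂_1 = 2, rank ∂_2 = 0 ⇒ b_1 = 3 − 2 − 0 = 1. So H_1 = Z.

H_0 ≅ Z,  H_1 ≅ Z.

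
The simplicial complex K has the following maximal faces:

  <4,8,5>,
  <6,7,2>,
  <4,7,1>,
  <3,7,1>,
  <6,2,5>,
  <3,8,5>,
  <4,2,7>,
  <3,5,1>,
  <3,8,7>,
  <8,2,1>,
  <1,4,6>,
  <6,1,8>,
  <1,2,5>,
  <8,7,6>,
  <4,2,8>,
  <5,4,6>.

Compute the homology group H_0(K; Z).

H_0 ≅ Z.

Take the total order 1 < 2 < 3 < 4 < 5 < 6 < 7 < 8 on the vertex set. Then K (dimension 2) consists of the simplices:

  0-simplices (8): [1], [2], [3], [4], [5], [6], [7], [8]
  1-simplices (24): (24 of them)
  2-simplices (16): [1,2,5], [1,2,8], [1,3,5], [1,3,7], [1,4,6], [1,4,7], [1,6,8], [2,4,7], [2,4,8], [2,5,6], [2,6,7], [3,5,8], [3,7,8], [4,5,6], [4,5,8], [6,7,8]

giving chain groups C_0 ≅ Z^8, C_1 ≅ Z^24, C_2 ≅ Z^16.

The boundary map ∂_1: C_1 → C_0 is given by ∂[p,q] = [q] − [p].
The resulting 8×24 matrix has rank 7, and its Smith normal form has invariant factors (1,1,1,1,1,1,1).

The boundary map ∂_2: C_2 → C_1 sends each 2-simplex [p,q,r] to [q,r] − [p,r] + [p,q]. For instance
  ∂[6,7,8] = [7,8] − [6,8] + [6,7],
  ∂[2,6,7] = [6,7] − [2,7] + [2,6].
The resulting 24×16 matrix has rank 15, and its Smith normal form has invariant factors (1,1,1,1,1,1,1,1,1,1,1,1,1,1,1).

From H_k ≅ ker(∂_k) / im(∂_{k+1}) we obtain:

  H_0: rank C_0 − rank ∂_1 = 8 − 7 = 1, and the invariant factors of ∂_1 are all 1, so H_0 ≅ Z.

(K is a triangulation of the torus T^2.)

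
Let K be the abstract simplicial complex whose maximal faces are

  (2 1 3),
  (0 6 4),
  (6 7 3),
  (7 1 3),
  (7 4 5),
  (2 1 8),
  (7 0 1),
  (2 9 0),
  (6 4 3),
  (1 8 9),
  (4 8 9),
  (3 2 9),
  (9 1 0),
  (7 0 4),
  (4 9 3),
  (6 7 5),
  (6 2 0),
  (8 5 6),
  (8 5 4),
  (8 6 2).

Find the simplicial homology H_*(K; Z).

Order the vertices as 0 < 1 < 2 < 3 < 4 < 5 < 6 < 7 < 8 < 9. Listing each simplex with vertices in this order, K has dimension 2 with simplices:

  0-simplices (10): [0], [1], [2], [3], [4], [5], [6], [7], [8], [9]
  1-simplices (30): (30 of them)
  2-simplices (20): (20 of them)

Hence C_0 ≅ Z^10, C_1 ≅ Z^30, C_2 ≅ Z^20.

The boundary map ∂_1: C_1 → C_0 sends each edge [p,q] (with p < q) to q − p.
As a 10×30 matrix over Z this has rank 9, with invariant factors (1,1,1,1,1,1,1,1,1).

Boundary ∂_2: C_2 → C_1 acts by ∂[p,q,r] = [q,r] − [p,r] + [p,q]. For instance
  ∂[0,4,7] = [4,7] − [0,7] + [0,4],
  ∂[1,3,7] = [3,7] − [1,7] + [1,3].
This gives a 30×20 integer matrix of rank 20; reducing to Smith normal form yields diagonal entries (1,1,1,1,1,1,1,1,1,1,1,1,1,1,1,1,1,1,1,2).

Now H_k = ker ∂_k / im ∂_{k+1}, so:

  H_0: rank C_0 − rank ∂_1 = 10 − 9 = 1, and the invariant factors of ∂_1 are all 1, so H_0 ≅ Z.
  H_1: rank ker ∂_1 − rank ∂_2 = (30 − 9) − 20 = 1, and ∂_2 has invariant factor 2 > 1, so H_1 ≅ Z ⊕ Z/2Z.
  H_2: rank ker ∂_2 − rank ∂_3 = (20 − 20) − 0 = 0, and there is no ∂_3, so H_2 ≅ 0.

(K is a triangulation of the Klein bottle.)

H_0 ≅ Z,  H_1 ≅ Z ⊕ Z/2Z,  H_2 = 0.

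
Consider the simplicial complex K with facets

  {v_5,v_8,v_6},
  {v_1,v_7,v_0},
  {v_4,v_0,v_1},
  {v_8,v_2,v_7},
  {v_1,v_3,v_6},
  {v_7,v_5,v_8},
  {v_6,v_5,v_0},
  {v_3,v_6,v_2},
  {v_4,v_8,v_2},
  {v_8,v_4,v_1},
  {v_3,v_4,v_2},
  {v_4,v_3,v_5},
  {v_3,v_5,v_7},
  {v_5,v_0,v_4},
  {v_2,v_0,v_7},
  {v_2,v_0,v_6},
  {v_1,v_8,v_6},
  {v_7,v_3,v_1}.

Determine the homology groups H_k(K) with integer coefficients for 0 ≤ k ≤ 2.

H_0 = Z,  H_1 = Z^2,  H_2 = Z.

We work with the vertex ordering v_0 < v_1 < v_2 < v_3 < v_4 < v_5 < v_6 < v_7 < v_8. The simplices of K, each written with vertices in increasing order, are:

  0-simplices (9): [v_0], [v_1], [v_2], [v_3], [v_4], [v_5], [v_6], [v_7], [v_8]
  1-simplices (27): (27 of them)
  2-simplices (18): (18 of them)

giving chain groups C_0 ≅ Z^9, C_1 ≅ Z^27, C_2 ≅ Z^18.

The boundary map ∂_1: C_1 → C_0 is given by ∂[p,q] = [q] − [p].
This gives a 9×27 integer matrix of rank 8; reducing to Smith normal form yields diagonal entries (1,1,1,1,1,1,1,1).

∂_2: C_2 → C_1 maps a triangle to the signed sum of its edges. For instance
  ∂[v_2,v_3,v_6] = [v_3,v_6] − [v_2,v_6] + [v_2,v_3],
  ∂[v_1,v_6,v_8] = [v_6,v_8] − [v_1,v_8] + [v_1,v_6].
As a 27×18 matrix over Z this has rank 17, with invariant factors (1,1,1,1,1,1,1,1,1,1,1,1,1,1,1,1,1).

Reading off H_k = ker ∂_k / im ∂_{k+1}:

  H_0: rank C_0 − rank ∂_1 = 9 − 8 = 1, and the invariant factors of ∂_1 are all 1, so H_0 = Z.
  H_1: rank ker ∂_1 − rank ∂_2 = (27 − 8) − 17 = 2, and the invariant factors of ∂_2 are all 1, so H_1 = Z^2.
  H_2: rank ker ∂_2 − rank ∂_3 = (18 − 17) − 0 = 1, and there is no ∂_3, so H_2 = Z.

As a check, the Euler characteristic is 9 − 27 + 18 = 0, which agrees with 1 − 2 + 1 = 0.
(K is a triangulation of the torus T^2.)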